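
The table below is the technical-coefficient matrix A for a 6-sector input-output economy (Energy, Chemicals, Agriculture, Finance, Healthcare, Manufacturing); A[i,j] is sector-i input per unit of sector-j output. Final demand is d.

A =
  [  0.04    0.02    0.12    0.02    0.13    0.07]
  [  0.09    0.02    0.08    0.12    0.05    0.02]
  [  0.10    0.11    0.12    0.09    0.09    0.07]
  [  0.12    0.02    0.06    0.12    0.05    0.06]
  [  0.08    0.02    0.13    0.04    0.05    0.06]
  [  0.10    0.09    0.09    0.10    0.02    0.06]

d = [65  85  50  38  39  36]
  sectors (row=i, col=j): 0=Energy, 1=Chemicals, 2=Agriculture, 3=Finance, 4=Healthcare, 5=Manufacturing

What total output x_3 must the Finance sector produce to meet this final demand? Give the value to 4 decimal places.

Form M = I − A:
  [  0.96   -0.02   -0.12   -0.02   -0.13   -0.07]
  [ -0.09    0.98   -0.08   -0.12   -0.05   -0.02]
  [ -0.10   -0.11    0.88   -0.09   -0.09   -0.07]
  [ -0.12   -0.02   -0.06    0.88   -0.05   -0.06]
  [ -0.08   -0.02   -0.13   -0.04    0.95   -0.06]
  [ -0.10   -0.09   -0.09   -0.10   -0.02    0.94]
Leontief inverse L = M⁻¹:
  [  1.1044    0.0607    0.1995    0.0750    0.1796    0.1146]
  [  0.1507    1.0515    0.1492    0.1737    0.1006    0.0622]
  [  0.1917    0.1604    1.2263    0.1739    0.1627    0.1305]
  [  0.1869    0.0553    0.1375    1.1792    0.1058    0.1074]
  [  0.1412    0.0597    0.2044    0.0941    1.1016    0.1033]
  [  0.1732    0.1296    0.1719    0.1687    0.0790    1.1081]
Total output x = L · d:
  x_0 = 1.1044·65 + 0.0607·85 + 0.1995·50 + 0.0750·38 + 0.1796·39 + 0.1146·36 = 100.8948
  x_1 = 0.1507·65 + 1.0515·85 + 0.1492·50 + 0.1737·38 + 0.1006·39 + 0.0622·36 = 119.3994
  x_2 = 0.1917·65 + 0.1604·85 + 1.2263·50 + 0.1739·38 + 0.1627·39 + 0.1305·36 = 105.0627
  x_3 = 0.1869·65 + 0.0553·85 + 0.1375·50 + 1.1792·38 + 0.1058·39 + 0.1074·36 = 76.5352
  x_4 = 0.1412·65 + 0.0597·85 + 0.2044·50 + 0.0941·38 + 1.1016·39 + 0.1033·36 = 74.7310
  x_5 = 0.1732·65 + 0.1296·85 + 0.1719·50 + 0.1687·38 + 0.0790·39 + 1.1081·36 = 80.2545

76.5352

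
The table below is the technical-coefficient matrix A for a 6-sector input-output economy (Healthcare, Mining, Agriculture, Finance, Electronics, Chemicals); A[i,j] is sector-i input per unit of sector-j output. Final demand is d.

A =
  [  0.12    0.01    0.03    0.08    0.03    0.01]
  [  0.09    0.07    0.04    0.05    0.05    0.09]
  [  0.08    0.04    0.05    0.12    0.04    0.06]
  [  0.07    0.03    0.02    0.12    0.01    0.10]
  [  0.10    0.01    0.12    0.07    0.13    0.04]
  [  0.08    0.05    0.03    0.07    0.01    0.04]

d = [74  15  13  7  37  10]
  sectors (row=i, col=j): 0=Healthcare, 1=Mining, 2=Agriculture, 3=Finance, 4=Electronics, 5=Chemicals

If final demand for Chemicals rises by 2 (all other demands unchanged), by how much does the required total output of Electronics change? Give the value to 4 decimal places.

0.1549

Form M = I − A:
  [  0.88   -0.01   -0.03   -0.08   -0.03   -0.01]
  [ -0.09    0.93   -0.04   -0.05   -0.05   -0.09]
  [ -0.08   -0.04    0.95   -0.12   -0.04   -0.06]
  [ -0.07   -0.03   -0.02    0.88   -0.01   -0.10]
  [ -0.10   -0.01   -0.12   -0.07    0.87   -0.04]
  [ -0.08   -0.05   -0.03   -0.07   -0.01    0.96]
Leontief inverse L = M⁻¹:
  [  1.1601    0.0205    0.0467    0.1191    0.0451    0.0312]
  [  0.1447    1.0902    0.0656    0.0995    0.0732    0.1212]
  [  0.1330    0.0590    1.0736    0.1742    0.0604    0.0947]
  [  0.1156    0.0478    0.0373    1.1669    0.0234    0.1305]
  [  0.1681    0.0298    0.1593    0.1377    1.1667    0.0775]
  [  0.1186    0.0641    0.0452    0.1071    0.0233    1.0639]
Total output x = L · d:
  x_0 = 1.1601·74 + 0.0205·15 + 0.0467·13 + 0.1191·7 + 0.0451·37 + 0.0312·10 = 89.5762
  x_1 = 0.1447·74 + 1.0902·15 + 0.0656·13 + 0.0995·7 + 0.0732·37 + 0.1212·10 = 32.5320
  x_2 = 0.1330·74 + 0.0590·15 + 1.0736·13 + 0.1742·7 + 0.0604·37 + 0.0947·10 = 29.0819
  x_3 = 0.1156·74 + 0.0478·15 + 0.0373·13 + 1.1669·7 + 0.0234·37 + 0.1305·10 = 20.0954
  x_4 = 0.1681·74 + 0.0298·15 + 0.1593·13 + 0.1377·7 + 1.1667·37 + 0.0775·10 = 59.8648
  x_5 = 0.1186·74 + 0.0641·15 + 0.0452·13 + 0.1071·7 + 0.0233·37 + 1.0639·10 = 22.5734
Δx_4 = L[4,5] · Δd_5 = 0.0775 · 2 = 0.1549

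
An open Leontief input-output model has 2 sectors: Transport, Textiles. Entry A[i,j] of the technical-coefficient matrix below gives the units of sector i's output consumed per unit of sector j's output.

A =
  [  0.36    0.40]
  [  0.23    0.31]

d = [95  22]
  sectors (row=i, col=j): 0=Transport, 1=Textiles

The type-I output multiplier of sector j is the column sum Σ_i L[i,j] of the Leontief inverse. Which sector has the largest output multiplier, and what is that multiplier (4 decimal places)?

Textiles (2.9748)

Form M = I − A:
  [  0.64   -0.40]
  [ -0.23    0.69]
Leontief inverse L = M⁻¹:
  [  1.9737    1.1442]
  [  0.6579    1.8307]
Total output x = L · d:
  x_0 = 1.9737·95 + 1.1442·22 = 212.6716
  x_1 = 0.6579·95 + 1.8307·22 = 102.7746
Output multipliers (column sums of L):
  Transport: 2.6316
  Textiles: 2.9748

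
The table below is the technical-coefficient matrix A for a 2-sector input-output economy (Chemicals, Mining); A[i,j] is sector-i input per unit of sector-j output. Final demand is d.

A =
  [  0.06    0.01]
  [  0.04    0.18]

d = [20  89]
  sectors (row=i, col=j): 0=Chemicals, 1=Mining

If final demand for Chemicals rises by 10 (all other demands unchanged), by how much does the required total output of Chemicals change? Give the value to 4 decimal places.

Form M = I − A:
  [  0.94   -0.01]
  [ -0.04    0.82]
Leontief inverse L = M⁻¹:
  [  1.0644    0.0130]
  [  0.0519    1.2201]
Total output x = L · d:
  x_0 = 1.0644·20 + 0.0130·89 = 22.4429
  x_1 = 0.0519·20 + 1.2201·89 = 109.6314
Δx_0 = L[0,0] · Δd_0 = 1.0644 · 10 = 10.6438

10.6438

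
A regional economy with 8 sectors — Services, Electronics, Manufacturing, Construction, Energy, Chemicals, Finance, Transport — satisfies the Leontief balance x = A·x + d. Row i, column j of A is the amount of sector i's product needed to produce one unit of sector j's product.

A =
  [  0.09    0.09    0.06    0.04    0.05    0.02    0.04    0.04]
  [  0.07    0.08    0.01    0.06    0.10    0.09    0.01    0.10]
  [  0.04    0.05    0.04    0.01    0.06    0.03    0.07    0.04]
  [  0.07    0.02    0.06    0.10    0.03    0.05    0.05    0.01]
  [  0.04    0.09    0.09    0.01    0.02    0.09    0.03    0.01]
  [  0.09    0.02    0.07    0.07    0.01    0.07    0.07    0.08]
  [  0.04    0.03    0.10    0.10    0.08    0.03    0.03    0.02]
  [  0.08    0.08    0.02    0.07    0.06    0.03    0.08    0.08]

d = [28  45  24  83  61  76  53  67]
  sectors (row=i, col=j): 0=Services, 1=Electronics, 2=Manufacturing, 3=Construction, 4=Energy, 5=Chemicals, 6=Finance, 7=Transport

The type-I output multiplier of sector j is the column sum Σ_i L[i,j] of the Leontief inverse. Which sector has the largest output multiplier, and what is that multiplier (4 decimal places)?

Form M = I − A:
  [  0.91   -0.09   -0.06   -0.04   -0.05   -0.02   -0.04   -0.04]
  [ -0.07    0.92   -0.01   -0.06   -0.10   -0.09   -0.01   -0.10]
  [ -0.04   -0.05    0.96   -0.01   -0.06   -0.03   -0.07   -0.04]
  [ -0.07   -0.02   -0.06    0.90   -0.03   -0.05   -0.05   -0.01]
  [ -0.04   -0.09   -0.09   -0.01    0.98   -0.09   -0.03   -0.01]
  [ -0.09   -0.02   -0.07   -0.07   -0.01    0.93   -0.07   -0.08]
  [ -0.04   -0.03   -0.10   -0.10   -0.08   -0.03    0.97   -0.02]
  [ -0.08   -0.08   -0.02   -0.07   -0.06   -0.03   -0.08    0.92]
Leontief inverse L = M⁻¹:
  [  1.1401    0.1382    0.1000    0.0808    0.0922    0.0592    0.0733    0.0776]
  [  0.1346    1.1378    0.0600    0.1127    0.1451    0.1416    0.0544    0.1484]
  [  0.0776    0.0864    1.0748    0.0430    0.0926    0.0613    0.0968    0.0684]
  [  0.1141    0.0552    0.1001    1.1401    0.0623    0.0822    0.0822    0.0373]
  [  0.0847    0.1283    0.1252    0.0458    1.0561    0.1265    0.0619    0.0474]
  [  0.1469    0.0667    0.1174    0.1209    0.0530    1.1078    0.1129    0.1194]
  [  0.0853    0.0709    0.1425    0.1389    0.1152    0.0679    1.0652    0.0494]
  [  0.1390    0.1337    0.0693    0.1235    0.1080    0.0753    0.1198    1.1222]
Total output x = L · d:
  x_0 = 1.1401·28 + 0.1382·45 + 0.1000·24 + 0.0808·83 + 0.0922·61 + 0.0592·76 + 0.0733·53 + 0.0776·67 = 66.4569
  x_1 = 0.1346·28 + 1.1378·45 + 0.0600·24 + 0.1127·83 + 0.1451·61 + 0.1416·76 + 0.0544·53 + 0.1484·67 = 98.2006
  x_2 = 0.0776·28 + 0.0864·45 + 1.0748·24 + 0.0430·83 + 0.0926·61 + 0.0613·76 + 0.0968·53 + 0.0684·67 = 55.4510
  x_3 = 0.1141·28 + 0.0552·45 + 0.1001·24 + 1.1401·83 + 0.0623·61 + 0.0822·76 + 0.0822·53 + 0.0373·67 = 119.6177
  x_4 = 0.0847·28 + 0.1283·45 + 0.1252·24 + 0.0458·83 + 1.0561·61 + 0.1265·76 + 0.0619·53 + 0.0474·67 = 95.4471
  x_5 = 0.1469·28 + 0.0667·45 + 0.1174·24 + 0.1209·83 + 0.0530·61 + 1.1078·76 + 0.1129·53 + 0.1194·67 = 121.3782
  x_6 = 0.0853·28 + 0.0709·45 + 0.1425·24 + 0.1389·83 + 0.1152·61 + 0.0679·76 + 1.0652·53 + 0.0494·67 = 92.4761
  x_7 = 0.1390·28 + 0.1337·45 + 0.0693·24 + 0.1235·83 + 0.1080·61 + 0.0753·76 + 0.1198·53 + 1.1222·67 = 115.6751
Output multipliers (column sums of L):
  Services: 1.9224
  Electronics: 1.8172
  Manufacturing: 1.7892
  Construction: 1.8057
  Energy: 1.7246
  Chemicals: 1.7218
  Finance: 1.6665
  Transport: 1.6702

Services (1.9224)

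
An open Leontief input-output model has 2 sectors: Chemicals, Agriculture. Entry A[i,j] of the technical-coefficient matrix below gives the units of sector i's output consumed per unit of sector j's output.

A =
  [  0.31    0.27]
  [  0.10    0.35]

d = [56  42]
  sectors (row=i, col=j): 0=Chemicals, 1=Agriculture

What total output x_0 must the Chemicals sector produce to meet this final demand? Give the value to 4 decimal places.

Form M = I − A:
  [  0.69   -0.27]
  [ -0.10    0.65]
Leontief inverse L = M⁻¹:
  [  1.5421    0.6406]
  [  0.2372    1.6370]
Total output x = L · d:
  x_0 = 1.5421·56 + 0.6406·42 = 113.2622
  x_1 = 0.2372·56 + 1.6370·42 = 82.0403

113.2622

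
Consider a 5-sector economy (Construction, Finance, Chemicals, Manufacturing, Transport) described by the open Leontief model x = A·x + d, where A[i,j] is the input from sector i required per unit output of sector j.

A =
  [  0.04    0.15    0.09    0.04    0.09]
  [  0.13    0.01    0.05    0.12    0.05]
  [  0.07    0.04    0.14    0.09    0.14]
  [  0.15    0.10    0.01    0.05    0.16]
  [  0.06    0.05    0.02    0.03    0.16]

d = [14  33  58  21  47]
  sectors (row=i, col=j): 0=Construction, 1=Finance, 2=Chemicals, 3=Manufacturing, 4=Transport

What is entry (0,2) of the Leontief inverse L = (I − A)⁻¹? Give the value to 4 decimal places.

Form M = I − A:
  [  0.96   -0.15   -0.09   -0.04   -0.09]
  [ -0.13    0.99   -0.05   -0.12   -0.05]
  [ -0.07   -0.04    0.86   -0.09   -0.14]
  [ -0.15   -0.10   -0.01    0.95   -0.16]
  [ -0.06   -0.05   -0.02   -0.03    0.84]
Leontief inverse L = M⁻¹:
  [  1.1011    0.1895    0.1312    0.0880    0.1679]
  [  0.1822    1.0631    0.0856    0.1541    0.1264]
  [  0.1365    0.0951    1.1899    0.1382    0.2449]
  [  0.2114    0.1571    0.0498    1.0939    0.2487]
  [  0.1003    0.0847    0.0446    0.0578    1.2247]
Total output x = L · d:
  x_0 = 1.1011·14 + 0.1895·33 + 0.1312·58 + 0.0880·21 + 0.1679·47 = 39.0180
  x_1 = 0.1822·14 + 1.0631·33 + 0.0856·58 + 0.1541·21 + 0.1264·47 = 51.7747
  x_2 = 0.1365·14 + 0.0951·33 + 1.1899·58 + 0.1382·21 + 0.2449·47 = 88.4798
  x_3 = 0.2114·14 + 0.1571·33 + 0.0498·58 + 1.0939·21 + 0.2487·47 = 45.6890
  x_4 = 0.1003·14 + 0.0847·33 + 0.0446·58 + 0.0578·21 + 1.2247·47 = 65.5596

L[0,2] = 0.1312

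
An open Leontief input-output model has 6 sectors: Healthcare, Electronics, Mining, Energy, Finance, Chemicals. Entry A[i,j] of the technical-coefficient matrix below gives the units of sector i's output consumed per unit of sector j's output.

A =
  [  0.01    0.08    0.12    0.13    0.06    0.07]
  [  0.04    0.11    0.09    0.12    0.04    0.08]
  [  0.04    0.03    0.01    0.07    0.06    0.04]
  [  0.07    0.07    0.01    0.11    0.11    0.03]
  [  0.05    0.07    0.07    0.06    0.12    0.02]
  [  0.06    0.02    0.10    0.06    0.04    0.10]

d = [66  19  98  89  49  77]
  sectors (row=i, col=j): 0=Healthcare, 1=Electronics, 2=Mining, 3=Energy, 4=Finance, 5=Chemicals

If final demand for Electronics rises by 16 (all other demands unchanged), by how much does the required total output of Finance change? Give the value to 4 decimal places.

Form M = I − A:
  [  0.99   -0.08   -0.12   -0.13   -0.06   -0.07]
  [ -0.04    0.89   -0.09   -0.12   -0.04   -0.08]
  [ -0.04   -0.03    0.99   -0.07   -0.06   -0.04]
  [ -0.07   -0.07   -0.01    0.89   -0.11   -0.03]
  [ -0.05   -0.07   -0.07   -0.06    0.88   -0.02]
  [ -0.06   -0.02   -0.10   -0.06   -0.04    0.90]
Leontief inverse L = M⁻¹:
  [  1.0483    0.1269    0.1600    0.1981    0.1179    0.1091]
  [  0.0785    1.1609    0.1364    0.1936    0.0973    0.1240]
  [  0.0604    0.0577    1.0366    0.1086    0.0938    0.0616]
  [  0.1021    0.1178    0.0531    1.1740    0.1656    0.0636]
  [  0.0796    0.1134    0.1091    0.1179    1.1714    0.0511]
  [  0.0887    0.0536    0.1373    0.1131    0.0835    1.1345]
Total output x = L · d:
  x_0 = 1.0483·66 + 0.1269·19 + 0.1600·98 + 0.1981·89 + 0.1179·49 + 0.1091·77 = 119.0862
  x_1 = 0.0785·66 + 1.1609·19 + 0.1364·98 + 0.1936·89 + 0.0973·49 + 0.1240·77 = 72.1564
  x_2 = 0.0604·66 + 0.0577·19 + 1.0366·98 + 0.1086·89 + 0.0938·49 + 0.0616·77 = 125.6715
  x_3 = 0.1021·66 + 0.1178·19 + 0.0531·98 + 1.1740·89 + 0.1656·49 + 0.0636·77 = 131.6756
  x_4 = 0.0796·66 + 0.1134·19 + 0.1091·98 + 0.1179·89 + 1.1714·49 + 0.0511·77 = 89.9313
  x_5 = 0.0887·66 + 0.0536·19 + 0.1373·98 + 0.1131·89 + 0.0835·49 + 1.1345·77 = 121.8369
Δx_4 = L[4,1] · Δd_1 = 0.1134 · 16 = 1.8143

1.8143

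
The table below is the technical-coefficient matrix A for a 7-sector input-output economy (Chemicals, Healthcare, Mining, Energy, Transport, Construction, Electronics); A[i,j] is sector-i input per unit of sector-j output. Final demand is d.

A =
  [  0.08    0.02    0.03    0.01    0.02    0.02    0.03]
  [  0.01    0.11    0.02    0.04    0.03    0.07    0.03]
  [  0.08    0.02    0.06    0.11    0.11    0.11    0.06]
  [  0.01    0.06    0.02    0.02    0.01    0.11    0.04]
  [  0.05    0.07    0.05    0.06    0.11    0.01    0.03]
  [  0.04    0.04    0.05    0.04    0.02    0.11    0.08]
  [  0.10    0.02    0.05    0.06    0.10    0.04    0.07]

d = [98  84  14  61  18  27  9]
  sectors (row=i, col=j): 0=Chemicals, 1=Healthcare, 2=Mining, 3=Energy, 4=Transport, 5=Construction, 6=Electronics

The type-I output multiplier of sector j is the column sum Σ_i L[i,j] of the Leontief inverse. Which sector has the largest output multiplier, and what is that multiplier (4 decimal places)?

Construction (1.7331)

Form M = I − A:
  [  0.92   -0.02   -0.03   -0.01   -0.02   -0.02   -0.03]
  [ -0.01    0.89   -0.02   -0.04   -0.03   -0.07   -0.03]
  [ -0.08   -0.02    0.94   -0.11   -0.11   -0.11   -0.06]
  [ -0.01   -0.06   -0.02    0.98   -0.01   -0.11   -0.04]
  [ -0.05   -0.07   -0.05   -0.06    0.89   -0.01   -0.03]
  [ -0.04   -0.04   -0.05   -0.04   -0.02    0.89   -0.08]
  [ -0.10   -0.02   -0.05   -0.06   -0.10   -0.04    0.93]
Leontief inverse L = M⁻¹:
  [  1.0998    0.0329    0.0427    0.0239    0.0373    0.0380    0.0448]
  [  0.0296    1.1394    0.0378    0.0619    0.0528    0.1056    0.0536]
  [  0.1245    0.0597    1.0950    0.1493    0.1571    0.1677    0.1025]
  [  0.0303    0.0819    0.0375    1.0399    0.0302    0.1435    0.0641]
  [  0.0787    0.1028    0.0729    0.0886    1.1461    0.0452    0.0552]
  [  0.0734    0.0666    0.0754    0.0692    0.0527    1.1540    0.1133]
  [  0.1392    0.0505    0.0778    0.0915    0.1410    0.0791    1.1017]
Total output x = L · d:
  x_0 = 1.0998·98 + 0.0329·84 + 0.0427·14 + 0.0239·61 + 0.0373·18 + 0.0380·27 + 0.0448·9 = 114.7064
  x_1 = 0.0296·98 + 1.1394·84 + 0.0378·14 + 0.0619·61 + 0.0528·18 + 0.1056·27 + 0.0536·9 = 107.2003
  x_2 = 0.1245·98 + 0.0597·84 + 1.0950·14 + 0.1493·61 + 0.1571·18 + 0.1677·27 + 0.1025·9 = 49.9255
  x_3 = 0.0303·98 + 0.0819·84 + 0.0375·14 + 1.0399·61 + 0.0302·18 + 0.1435·27 + 0.0641·9 = 78.8010
  x_4 = 0.0787·98 + 0.1028·84 + 0.0729·14 + 0.0886·61 + 1.1461·18 + 0.0452·27 + 0.0552·9 = 45.1120
  x_5 = 0.0734·98 + 0.0666·84 + 0.0754·14 + 0.0692·61 + 0.0527·18 + 1.1540·27 + 0.1133·9 = 51.1885
  x_6 = 0.1392·98 + 0.0505·84 + 0.0778·14 + 0.0915·61 + 0.1410·18 + 0.0791·27 + 1.1017·9 = 39.1373
Output multipliers (column sums of L):
  Chemicals: 1.5754
  Healthcare: 1.5337
  Mining: 1.4390
  Energy: 1.5243
  Transport: 1.6171
  Construction: 1.7331
  Electronics: 1.5352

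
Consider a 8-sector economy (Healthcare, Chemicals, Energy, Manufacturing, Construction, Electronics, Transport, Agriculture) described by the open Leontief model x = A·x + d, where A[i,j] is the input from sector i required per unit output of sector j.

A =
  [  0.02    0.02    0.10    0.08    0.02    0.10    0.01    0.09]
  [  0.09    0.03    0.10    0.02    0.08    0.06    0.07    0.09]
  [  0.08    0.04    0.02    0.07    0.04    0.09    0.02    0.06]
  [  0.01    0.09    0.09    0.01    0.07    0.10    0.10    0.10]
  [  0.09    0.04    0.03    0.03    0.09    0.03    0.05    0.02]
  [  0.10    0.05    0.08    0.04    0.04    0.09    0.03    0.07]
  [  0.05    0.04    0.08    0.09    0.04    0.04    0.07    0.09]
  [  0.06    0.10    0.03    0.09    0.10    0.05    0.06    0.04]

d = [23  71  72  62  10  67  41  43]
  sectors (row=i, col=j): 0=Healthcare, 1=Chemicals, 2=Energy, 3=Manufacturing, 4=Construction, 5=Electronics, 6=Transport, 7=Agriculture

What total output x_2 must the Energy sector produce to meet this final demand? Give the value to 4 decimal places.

Form M = I − A:
  [  0.98   -0.02   -0.10   -0.08   -0.02   -0.10   -0.01   -0.09]
  [ -0.09    0.97   -0.10   -0.02   -0.08   -0.06   -0.07   -0.09]
  [ -0.08   -0.04    0.98   -0.07   -0.04   -0.09   -0.02   -0.06]
  [ -0.01   -0.09   -0.09    0.99   -0.07   -0.10   -0.10   -0.10]
  [ -0.09   -0.04   -0.03   -0.03    0.91   -0.03   -0.05   -0.02]
  [ -0.10   -0.05   -0.08   -0.04   -0.04    0.91   -0.03   -0.07]
  [ -0.05   -0.04   -0.08   -0.09   -0.04   -0.04    0.93   -0.09]
  [ -0.06   -0.10   -0.03   -0.09   -0.10   -0.05   -0.06    0.96]
Leontief inverse L = M⁻¹:
  [  1.0757    0.0691    0.1529    0.1262    0.0720    0.1646    0.0524    0.1484]
  [  0.1555    1.0821    0.1632    0.0806    0.1402    0.1319    0.1173    0.1582]
  [  0.1305    0.0836    1.0762    0.1133    0.0884    0.1508    0.0602    0.1176]
  [  0.0862    0.1467    0.1586    1.0723    0.1377    0.1735    0.1549    0.1735]
  [  0.1344    0.0737    0.0777    0.0693    1.1318    0.0797    0.0840    0.0689]
  [  0.1611    0.0989    0.1431    0.0941    0.0951    1.1615    0.0738    0.1367]
  [  0.1089    0.0938    0.1423    0.1445    0.0995    0.1093    1.1212    0.1581]
  [  0.1248    0.1521    0.0995    0.1415    0.1639    0.1206    0.1146    1.1115]
Total output x = L · d:
  x_0 = 1.0757·23 + 0.0691·71 + 0.1529·72 + 0.1262·62 + 0.0720·10 + 0.1646·67 + 0.0524·41 + 0.1484·43 = 68.7573
  x_1 = 0.1555·23 + 1.0821·71 + 0.1632·72 + 0.0806·62 + 0.1402·10 + 0.1319·67 + 0.1173·41 + 0.1582·43 = 118.9959
  x_2 = 0.1305·23 + 0.0836·71 + 1.0762·72 + 0.1133·62 + 0.0884·10 + 0.1508·67 + 0.0602·41 + 0.1176·43 = 111.9553
  x_3 = 0.0862·23 + 0.1467·71 + 0.1586·72 + 1.0723·62 + 0.1377·10 + 0.1735·67 + 0.1549·41 + 0.1735·43 = 117.1148
  x_4 = 0.1344·23 + 0.0737·71 + 0.0777·72 + 0.0693·62 + 1.1318·10 + 0.0797·67 + 0.0840·41 + 0.0689·43 = 41.2804
  x_5 = 0.1611·23 + 0.0989·71 + 0.1431·72 + 0.0941·62 + 0.0951·10 + 1.1615·67 + 0.0738·41 + 0.1367·43 = 114.5370
  x_6 = 0.1089·23 + 0.0938·71 + 0.1423·72 + 0.1445·62 + 0.0995·10 + 0.1093·67 + 1.1212·41 + 0.1581·43 = 89.4525
  x_7 = 0.1248·23 + 0.1521·71 + 0.0995·72 + 0.1415·62 + 0.1639·10 + 0.1206·67 + 0.1146·41 + 1.1115·43 = 91.8188

111.9553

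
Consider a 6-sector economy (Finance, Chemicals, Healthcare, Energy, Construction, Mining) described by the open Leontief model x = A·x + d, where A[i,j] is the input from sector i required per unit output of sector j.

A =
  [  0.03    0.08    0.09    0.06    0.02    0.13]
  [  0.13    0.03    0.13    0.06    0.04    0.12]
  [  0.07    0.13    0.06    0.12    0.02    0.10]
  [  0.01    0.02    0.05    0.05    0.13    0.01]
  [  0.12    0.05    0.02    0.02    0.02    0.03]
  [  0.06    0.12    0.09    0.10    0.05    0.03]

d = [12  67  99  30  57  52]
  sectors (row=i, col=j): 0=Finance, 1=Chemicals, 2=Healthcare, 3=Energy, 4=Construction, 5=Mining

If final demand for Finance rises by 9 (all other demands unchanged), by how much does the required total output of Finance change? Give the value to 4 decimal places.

9.7095

Form M = I − A:
  [  0.97   -0.08   -0.09   -0.06   -0.02   -0.13]
  [ -0.13    0.97   -0.13   -0.06   -0.04   -0.12]
  [ -0.07   -0.13    0.94   -0.12   -0.02   -0.10]
  [ -0.01   -0.02   -0.05    0.95   -0.13   -0.01]
  [ -0.12   -0.05   -0.02   -0.02    0.98   -0.03]
  [ -0.06   -0.12   -0.09   -0.10   -0.05    0.97]
Leontief inverse L = M⁻¹:
  [  1.0788    0.1360    0.1466    0.1153    0.0550    0.1794]
  [  0.1844    1.1020    0.1962    0.1272    0.0791    0.1850]
  [  0.1266    0.1886    1.1284    0.1807    0.0655    0.1605]
  [  0.0434    0.0477    0.0744    1.0746    0.1487    0.0351]
  [  0.1485    0.0830    0.0571    0.0509    1.0382    0.0687]
  [  0.1134    0.1714    0.1487    0.1530    0.0881    1.0870]
Total output x = L · d:
  x_0 = 1.0788·12 + 0.1360·67 + 0.1466·99 + 0.1153·30 + 0.0550·57 + 0.1794·52 = 52.4955
  x_1 = 0.1844·12 + 1.1020·67 + 0.1962·99 + 0.1272·30 + 0.0791·57 + 0.1850·52 = 113.4174
  x_2 = 0.1266·12 + 0.1886·67 + 1.1284·99 + 0.1807·30 + 0.0655·57 + 0.1605·52 = 143.3716
  x_3 = 0.0434·12 + 0.0477·67 + 0.0744·99 + 1.0746·30 + 0.1487·57 + 0.0351·52 = 53.6248
  x_4 = 0.1485·12 + 0.0830·67 + 0.0571·99 + 0.0509·30 + 1.0382·57 + 0.0687·52 = 77.2666
  x_5 = 0.1134·12 + 0.1714·67 + 0.1487·99 + 0.1530·30 + 0.0881·57 + 1.0870·52 = 93.7001
Δx_0 = L[0,0] · Δd_0 = 1.0788 · 9 = 9.7095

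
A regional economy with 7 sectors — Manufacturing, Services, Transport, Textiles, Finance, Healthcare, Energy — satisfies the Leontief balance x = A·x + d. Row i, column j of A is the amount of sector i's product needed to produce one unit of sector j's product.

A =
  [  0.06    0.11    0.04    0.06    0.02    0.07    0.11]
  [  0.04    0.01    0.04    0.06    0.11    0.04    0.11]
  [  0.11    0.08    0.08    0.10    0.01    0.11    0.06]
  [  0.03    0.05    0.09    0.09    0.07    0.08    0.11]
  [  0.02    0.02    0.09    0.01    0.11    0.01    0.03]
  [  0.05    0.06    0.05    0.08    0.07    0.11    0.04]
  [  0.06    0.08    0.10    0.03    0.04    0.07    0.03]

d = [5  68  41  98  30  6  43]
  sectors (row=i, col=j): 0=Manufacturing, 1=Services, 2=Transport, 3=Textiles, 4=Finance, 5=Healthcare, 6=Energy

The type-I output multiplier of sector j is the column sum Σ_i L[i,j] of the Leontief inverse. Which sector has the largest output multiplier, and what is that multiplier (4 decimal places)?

Healthcare (1.8937)

Form M = I − A:
  [  0.94   -0.11   -0.04   -0.06   -0.02   -0.07   -0.11]
  [ -0.04    0.99   -0.04   -0.06   -0.11   -0.04   -0.11]
  [ -0.11   -0.08    0.92   -0.10   -0.01   -0.11   -0.06]
  [ -0.03   -0.05   -0.09    0.91   -0.07   -0.08   -0.11]
  [ -0.02   -0.02   -0.09   -0.01    0.89   -0.01   -0.03]
  [ -0.05   -0.06   -0.05   -0.08   -0.07    0.89   -0.04]
  [ -0.06   -0.08   -0.10   -0.03   -0.04   -0.07    0.97]
Leontief inverse L = M⁻¹:
  [  1.1051    0.1595    0.0986    0.1121    0.0724    0.1305    0.1698]
  [  0.0769    1.0522    0.0954    0.0994    0.1545    0.0879    0.1536]
  [  0.1659    0.1434    1.1485    0.1683    0.0685    0.1880    0.1351]
  [  0.0814    0.1054    0.1596    1.1489    0.1264    0.1490    0.1714]
  [  0.0488    0.0483    0.1286    0.0388    1.1413    0.0430    0.0604]
  [  0.0924    0.1068    0.1077    0.1323    0.1232    1.1698    0.0963]
  [  0.1030    0.1244    0.1504    0.0792    0.0841    0.1255    1.0828]
Total output x = L · d:
  x_0 = 1.1051·5 + 0.1595·68 + 0.0986·41 + 0.1121·98 + 0.0724·30 + 0.1305·6 + 0.1698·43 = 41.6537
  x_1 = 0.0769·5 + 1.0522·68 + 0.0954·41 + 0.0994·98 + 0.1545·30 + 0.0879·6 + 0.1536·43 = 97.3588
  x_2 = 0.1659·5 + 0.1434·68 + 1.1485·41 + 0.1683·98 + 0.0685·30 + 0.1880·6 + 0.1351·43 = 83.1577
  x_3 = 0.0814·5 + 0.1054·68 + 0.1596·41 + 1.1489·98 + 0.1264·30 + 0.1490·6 + 0.1714·43 = 138.7682
  x_4 = 0.0488·5 + 0.0483·68 + 0.1286·41 + 0.0388·98 + 1.1413·30 + 0.0430·6 + 0.0604·43 = 49.7010
  x_5 = 0.0924·5 + 0.1068·68 + 0.1077·41 + 0.1323·98 + 0.1232·30 + 1.1698·6 + 0.0963·43 = 39.9685
  x_6 = 0.1030·5 + 0.1244·68 + 0.1504·41 + 0.0792·98 + 0.0841·30 + 0.1255·6 + 1.0828·43 = 72.7346
Output multipliers (column sums of L):
  Manufacturing: 1.6734
  Services: 1.7401
  Transport: 1.8887
  Textiles: 1.7791
  Finance: 1.7704
  Healthcare: 1.8937
  Energy: 1.8695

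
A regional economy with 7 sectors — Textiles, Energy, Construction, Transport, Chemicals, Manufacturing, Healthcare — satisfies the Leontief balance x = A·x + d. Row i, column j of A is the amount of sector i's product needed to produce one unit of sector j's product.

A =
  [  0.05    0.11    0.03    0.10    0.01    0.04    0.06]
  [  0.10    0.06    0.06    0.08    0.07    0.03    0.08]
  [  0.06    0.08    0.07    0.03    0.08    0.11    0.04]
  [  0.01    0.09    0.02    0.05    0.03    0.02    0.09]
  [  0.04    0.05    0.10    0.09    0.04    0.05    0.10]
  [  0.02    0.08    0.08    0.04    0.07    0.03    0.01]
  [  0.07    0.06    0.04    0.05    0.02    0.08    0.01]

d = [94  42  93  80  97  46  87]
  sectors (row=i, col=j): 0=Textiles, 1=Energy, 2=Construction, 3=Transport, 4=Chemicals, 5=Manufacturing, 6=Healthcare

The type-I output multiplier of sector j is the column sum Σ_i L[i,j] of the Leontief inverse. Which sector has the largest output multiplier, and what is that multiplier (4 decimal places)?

Energy (1.8804)

Form M = I − A:
  [  0.95   -0.11   -0.03   -0.10   -0.01   -0.04   -0.06]
  [ -0.10    0.94   -0.06   -0.08   -0.07   -0.03   -0.08]
  [ -0.06   -0.08    0.93   -0.03   -0.08   -0.11   -0.04]
  [ -0.01   -0.09   -0.02    0.95   -0.03   -0.02   -0.09]
  [ -0.04   -0.05   -0.10   -0.09    0.96   -0.05   -0.10]
  [ -0.02   -0.08   -0.08   -0.04   -0.07    0.97   -0.01]
  [ -0.07   -0.06   -0.04   -0.05   -0.02   -0.08    0.99]
Leontief inverse L = M⁻¹:
  [  1.0854    0.1603    0.0630    0.1417    0.0398    0.0700    0.0989]
  [  0.1411    1.1213    0.1024    0.1320    0.1037    0.0706    0.1265]
  [  0.1004    0.1390    1.1185    0.0796    0.1196    0.1500    0.0833]
  [  0.0397    0.1266    0.0475    1.0822    0.0532    0.0458    0.1188]
  [  0.0795    0.1085    0.1422    0.1353    1.0762    0.0927    0.1413]
  [  0.0507    0.1214    0.1149    0.0756    0.0996    1.0602    0.0452]
  [  0.0971    0.1033    0.0704    0.0847    0.0464    0.1051    1.0406]
Total output x = L · d:
  x_0 = 1.0854·94 + 0.1603·42 + 0.0630·93 + 0.1417·80 + 0.0398·97 + 0.0700·46 + 0.0989·87 = 141.6384
  x_1 = 0.1411·94 + 1.1213·42 + 0.1024·93 + 0.1320·80 + 0.1037·97 + 0.0706·46 + 0.1265·87 = 104.7384
  x_2 = 0.1004·94 + 0.1390·42 + 1.1185·93 + 0.0796·80 + 0.1196·97 + 0.1500·46 + 0.0833·87 = 151.4202
  x_3 = 0.0397·94 + 0.1266·42 + 0.0475·93 + 1.0822·80 + 0.0532·97 + 0.0458·46 + 0.1188·87 = 117.6429
  x_4 = 0.0795·94 + 0.1085·42 + 0.1422·93 + 0.1353·80 + 1.0762·97 + 0.0927·46 + 0.1413·87 = 157.0275
  x_5 = 0.0507·94 + 0.1214·42 + 0.1149·93 + 0.0756·80 + 0.0996·97 + 1.0602·46 + 0.0452·87 = 88.9585
  x_6 = 0.0971·94 + 0.1033·42 + 0.0704·93 + 0.0847·80 + 0.0464·97 + 0.1051·46 + 1.0406·87 = 126.6618
Output multipliers (column sums of L):
  Textiles: 1.5938
  Energy: 1.8804
  Construction: 1.6590
  Transport: 1.7311
  Chemicals: 1.5385
  Manufacturing: 1.5944
  Healthcare: 1.6546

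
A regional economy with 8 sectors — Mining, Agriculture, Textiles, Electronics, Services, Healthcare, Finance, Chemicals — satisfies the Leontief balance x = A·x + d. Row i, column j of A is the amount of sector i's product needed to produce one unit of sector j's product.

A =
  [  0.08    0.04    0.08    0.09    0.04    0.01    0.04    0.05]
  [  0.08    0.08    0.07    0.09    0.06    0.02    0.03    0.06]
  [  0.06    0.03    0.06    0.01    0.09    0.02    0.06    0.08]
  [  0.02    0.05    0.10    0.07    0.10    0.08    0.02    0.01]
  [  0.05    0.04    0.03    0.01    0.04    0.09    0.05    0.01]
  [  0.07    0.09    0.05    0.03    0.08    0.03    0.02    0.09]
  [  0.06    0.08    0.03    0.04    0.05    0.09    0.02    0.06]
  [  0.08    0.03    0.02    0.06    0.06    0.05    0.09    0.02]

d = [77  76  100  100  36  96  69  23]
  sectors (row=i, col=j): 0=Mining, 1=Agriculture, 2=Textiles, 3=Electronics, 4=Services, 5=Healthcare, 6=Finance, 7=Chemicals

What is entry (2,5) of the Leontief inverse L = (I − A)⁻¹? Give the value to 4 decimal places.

Form M = I − A:
  [  0.92   -0.04   -0.08   -0.09   -0.04   -0.01   -0.04   -0.05]
  [ -0.08    0.92   -0.07   -0.09   -0.06   -0.02   -0.03   -0.06]
  [ -0.06   -0.03    0.94   -0.01   -0.09   -0.02   -0.06   -0.08]
  [ -0.02   -0.05   -0.10    0.93   -0.10   -0.08   -0.02   -0.01]
  [ -0.05   -0.04   -0.03   -0.01    0.96   -0.09   -0.05   -0.01]
  [ -0.07   -0.09   -0.05   -0.03   -0.08    0.97   -0.02   -0.09]
  [ -0.06   -0.08   -0.03   -0.04   -0.05   -0.09    0.98   -0.06]
  [ -0.08   -0.03   -0.02   -0.06   -0.06   -0.05   -0.09    0.98]
Leontief inverse L = M⁻¹:
  [  1.1248    0.0772    0.1245    0.1285    0.0895    0.0456    0.0716    0.0831]
  [  0.1321    1.1238    0.1204    0.1351    0.1156    0.0600    0.0660    0.0975]
  [  0.1050    0.0653    1.0946    0.0426    0.1319    0.0550    0.0922    0.1112]
  [  0.0660    0.0916    0.1435    1.1028    0.1523    0.1178    0.0513    0.0475]
  [  0.0864    0.0732    0.0603    0.0370    1.0752    0.1151    0.0711    0.0401]
  [  0.1217    0.1311    0.0930    0.0717    0.1291    1.0663    0.0560    0.1252]
  [  0.1087    0.1223    0.0721    0.0796    0.0983    0.1233    1.0510    0.0964]
  [  0.1235    0.0701    0.0600    0.0963    0.1043    0.0867    0.1166    1.0530]
Total output x = L · d:
  x_0 = 1.1248·77 + 0.0772·76 + 0.1245·100 + 0.1285·100 + 0.0895·36 + 0.0456·96 + 0.0716·69 + 0.0831·23 = 132.2361
  x_1 = 0.1321·77 + 1.1238·76 + 0.1204·100 + 0.1351·100 + 0.1156·36 + 0.0600·96 + 0.0660·69 + 0.0975·23 = 137.8583
  x_2 = 0.1050·77 + 0.0653·76 + 1.0946·100 + 0.0426·100 + 0.1319·36 + 0.0550·96 + 0.0922·69 + 0.1112·23 = 145.7257
  x_3 = 0.0660·77 + 0.0916·76 + 0.1435·100 + 1.1028·100 + 0.1523·36 + 0.1178·96 + 0.0513·69 + 0.0475·23 = 158.1042
  x_4 = 0.0864·77 + 0.0732·76 + 0.0603·100 + 0.0370·100 + 1.0752·36 + 0.1151·96 + 0.0711·69 + 0.0401·23 = 77.5375
  x_5 = 0.1217·77 + 0.1311·76 + 0.0930·100 + 0.0717·100 + 0.1291·36 + 1.0663·96 + 0.0560·69 + 0.1252·23 = 149.5750
  x_6 = 0.1087·77 + 0.1223·76 + 0.0721·100 + 0.0796·100 + 0.0983·36 + 0.1233·96 + 1.0510·69 + 0.0964·23 = 122.9447
  x_7 = 0.1235·77 + 0.0701·76 + 0.0600·100 + 0.0963·100 + 0.1043·36 + 0.0867·96 + 0.1166·69 + 1.0530·23 = 74.8076

L[2,5] = 0.0550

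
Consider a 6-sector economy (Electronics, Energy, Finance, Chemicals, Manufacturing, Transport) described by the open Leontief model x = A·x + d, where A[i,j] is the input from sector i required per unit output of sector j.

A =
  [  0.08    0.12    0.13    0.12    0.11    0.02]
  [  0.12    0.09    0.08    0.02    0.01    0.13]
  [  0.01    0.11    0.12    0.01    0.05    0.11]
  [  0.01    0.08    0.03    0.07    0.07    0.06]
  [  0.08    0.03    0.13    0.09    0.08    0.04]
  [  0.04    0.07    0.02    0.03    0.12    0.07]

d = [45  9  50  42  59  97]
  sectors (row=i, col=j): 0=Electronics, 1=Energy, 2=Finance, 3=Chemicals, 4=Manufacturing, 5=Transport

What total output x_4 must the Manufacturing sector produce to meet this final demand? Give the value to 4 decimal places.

Form M = I − A:
  [  0.92   -0.12   -0.13   -0.12   -0.11   -0.02]
  [ -0.12    0.91   -0.08   -0.02   -0.01   -0.13]
  [ -0.01   -0.11    0.88   -0.01   -0.05   -0.11]
  [ -0.01   -0.08   -0.03    0.93   -0.07   -0.06]
  [ -0.08   -0.03   -0.13   -0.09    0.92   -0.04]
  [ -0.04   -0.07   -0.02   -0.03   -0.12    0.93]
Leontief inverse L = M⁻¹:
  [  1.1376    0.2054    0.2209    0.1738    0.1763    0.0981]
  [  0.1681    1.1612    0.1472    0.0612    0.0702    0.1903]
  [  0.0511    0.1689    1.1788    0.0378    0.0972    0.1708]
  [  0.0424    0.1223    0.0730    1.0978    0.1072    0.1021]
  [  0.1192    0.0966    0.2009    0.1327    1.1360    0.0973]
  [  0.0794    0.1163    0.0742    0.0654    0.1650    1.1133]
Total output x = L · d:
  x_0 = 1.1376·45 + 0.2054·9 + 0.2209·50 + 0.1738·42 + 0.1763·59 + 0.0981·97 = 91.3033
  x_1 = 0.1681·45 + 1.1612·9 + 0.1472·50 + 0.0612·42 + 0.0702·59 + 0.1903·97 = 50.5449
  x_2 = 0.0511·45 + 0.1689·9 + 1.1788·50 + 0.0378·42 + 0.0972·59 + 0.1708·97 = 86.6446
  x_3 = 0.0424·45 + 0.1223·9 + 0.0730·50 + 1.0978·42 + 0.1072·59 + 0.1021·97 = 68.9959
  x_4 = 0.1192·45 + 0.0966·9 + 0.2009·50 + 0.1327·42 + 1.1360·59 + 0.0973·97 = 98.3112
  x_5 = 0.0794·45 + 0.1163·9 + 0.0742·50 + 0.0654·42 + 0.1650·59 + 1.1133·97 = 128.8069

98.3112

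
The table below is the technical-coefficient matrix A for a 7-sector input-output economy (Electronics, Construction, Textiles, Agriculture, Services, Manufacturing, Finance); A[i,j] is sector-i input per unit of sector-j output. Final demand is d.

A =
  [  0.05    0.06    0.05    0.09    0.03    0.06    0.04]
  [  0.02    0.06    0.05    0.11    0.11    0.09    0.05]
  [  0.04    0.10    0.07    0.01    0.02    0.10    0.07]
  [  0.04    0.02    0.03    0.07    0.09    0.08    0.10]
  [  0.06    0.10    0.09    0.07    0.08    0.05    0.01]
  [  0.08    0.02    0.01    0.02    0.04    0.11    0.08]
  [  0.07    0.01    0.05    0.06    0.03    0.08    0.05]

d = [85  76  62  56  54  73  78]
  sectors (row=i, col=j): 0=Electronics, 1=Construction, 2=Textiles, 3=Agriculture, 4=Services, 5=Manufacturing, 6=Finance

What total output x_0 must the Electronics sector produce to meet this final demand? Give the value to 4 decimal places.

Form M = I − A:
  [  0.95   -0.06   -0.05   -0.09   -0.03   -0.06   -0.04]
  [ -0.02    0.94   -0.05   -0.11   -0.11   -0.09   -0.05]
  [ -0.04   -0.10    0.93   -0.01   -0.02   -0.10   -0.07]
  [ -0.04   -0.02   -0.03    0.93   -0.09   -0.08   -0.10]
  [ -0.06   -0.10   -0.09   -0.07    0.92   -0.05   -0.01]
  [ -0.08   -0.02   -0.01   -0.02   -0.04    0.89   -0.08]
  [ -0.07   -0.01   -0.05   -0.06   -0.03   -0.08    0.95]
Leontief inverse L = M⁻¹:
  [  1.0831    0.0908    0.0794    0.1292    0.0681    0.1138    0.0801]
  [  0.0646    1.1026    0.0906    0.1596    0.1616    0.1584    0.0993]
  [  0.0766    0.1339    1.1015    0.0500    0.0579    0.1602    0.1108]
  [  0.0809    0.0540    0.0648    1.1120    0.1299    0.1381    0.1411]
  [  0.0987    0.1459    0.1305    0.1192    1.1289    0.1152    0.0556]
  [  0.1151    0.0456    0.0357    0.0544    0.0694    1.1590    0.1139]
  [  0.1024    0.0372    0.0760    0.0924    0.0595    0.1284    1.0857]
Total output x = L · d:
  x_0 = 1.0831·85 + 0.0908·76 + 0.0794·62 + 0.1292·56 + 0.0681·54 + 0.1138·73 + 0.0801·78 = 129.3574
  x_1 = 0.0646·85 + 1.1026·76 + 0.0906·62 + 0.1596·56 + 0.1616·54 + 0.1584·73 + 0.0993·78 = 131.8794
  x_2 = 0.0766·85 + 0.1339·76 + 1.1015·62 + 0.0500·56 + 0.0579·54 + 0.1602·73 + 0.1108·78 = 111.2457
  x_3 = 0.0809·85 + 0.0540·76 + 0.0648·62 + 1.1120·56 + 0.1299·54 + 0.1381·73 + 0.1411·78 = 105.3697
  x_4 = 0.0987·85 + 0.1459·76 + 0.1305·62 + 0.1192·56 + 1.1289·54 + 0.1152·73 + 0.0556·78 = 107.9477
  x_5 = 0.1151·85 + 0.0456·76 + 0.0357·62 + 0.0544·56 + 0.0694·54 + 1.1590·73 + 0.1139·78 = 115.7520
  x_6 = 0.1024·85 + 0.0372·76 + 0.0760·62 + 0.0924·56 + 0.0595·54 + 0.1284·73 + 1.0857·78 = 118.6914

129.3574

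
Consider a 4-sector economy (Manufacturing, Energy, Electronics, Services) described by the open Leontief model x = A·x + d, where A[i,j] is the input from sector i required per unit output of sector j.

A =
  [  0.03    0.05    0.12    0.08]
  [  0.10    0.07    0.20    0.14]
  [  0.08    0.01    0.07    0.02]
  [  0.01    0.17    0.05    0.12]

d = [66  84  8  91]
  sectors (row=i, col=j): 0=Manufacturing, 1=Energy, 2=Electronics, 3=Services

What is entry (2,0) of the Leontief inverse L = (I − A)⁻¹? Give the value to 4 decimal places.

Form M = I − A:
  [  0.97   -0.05   -0.12   -0.08]
  [ -0.10    0.93   -0.20   -0.14]
  [ -0.08   -0.01    0.93   -0.02]
  [ -0.01   -0.17   -0.05    0.88]
Leontief inverse L = M⁻¹:
  [  1.0533    0.0788    0.1589    0.1119]
  [  0.1399    1.1218    0.2699    0.1973]
  [  0.0931    0.0235    1.0943    0.0371]
  [  0.0443    0.2189    0.1161    1.1779]
Total output x = L · d:
  x_0 = 1.0533·66 + 0.0788·84 + 0.1589·8 + 0.1119·91 = 87.5908
  x_1 = 0.1399·66 + 1.1218·84 + 0.2699·8 + 0.1973·91 = 123.5794
  x_2 = 0.0931·66 + 0.0235·84 + 1.0943·8 + 0.0371·91 = 20.2491
  x_3 = 0.0443·66 + 0.2189·84 + 0.1161·8 + 1.1779·91 = 129.4283

L[2,0] = 0.0931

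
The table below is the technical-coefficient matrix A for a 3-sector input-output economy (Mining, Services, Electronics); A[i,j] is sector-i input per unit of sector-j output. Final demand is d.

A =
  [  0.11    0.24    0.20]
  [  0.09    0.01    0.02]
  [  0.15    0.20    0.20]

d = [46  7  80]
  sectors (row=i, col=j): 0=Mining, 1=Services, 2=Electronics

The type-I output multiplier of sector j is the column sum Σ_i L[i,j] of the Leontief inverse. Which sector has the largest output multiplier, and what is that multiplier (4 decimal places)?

Form M = I − A:
  [  0.89   -0.24   -0.20]
  [ -0.09    0.99   -0.02]
  [ -0.15   -0.20    0.80]
Leontief inverse L = M⁻¹:
  [  1.2123    0.3569    0.3120]
  [  0.1154    1.0492    0.0551]
  [  0.2561    0.3292    1.3223]
Total output x = L · d:
  x_0 = 1.2123·46 + 0.3569·7 + 0.3120·80 = 83.2221
  x_1 = 0.1154·46 + 1.0492·7 + 0.0551·80 = 17.0579
  x_2 = 0.2561·46 + 0.3292·7 + 1.3223·80 = 119.8686
Output multipliers (column sums of L):
  Mining: 1.5838
  Services: 1.7353
  Electronics: 1.6893

Services (1.7353)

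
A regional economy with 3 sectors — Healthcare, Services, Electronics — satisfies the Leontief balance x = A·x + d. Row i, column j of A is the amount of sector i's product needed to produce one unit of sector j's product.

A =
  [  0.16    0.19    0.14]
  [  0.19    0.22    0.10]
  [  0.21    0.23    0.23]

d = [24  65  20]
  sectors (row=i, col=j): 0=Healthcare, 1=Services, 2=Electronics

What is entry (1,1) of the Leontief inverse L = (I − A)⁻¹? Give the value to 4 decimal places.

L[1,1] = 1.4549

Form M = I − A:
  [  0.84   -0.19   -0.14]
  [ -0.19    0.78   -0.10]
  [ -0.21   -0.23    0.77]
Leontief inverse L = M⁻¹:
  [  1.3612    0.4206    0.3021]
  [  0.3943    1.4549    0.2606]
  [  0.4890    0.5493    1.4589]
Total output x = L · d:
  x_0 = 1.3612·24 + 0.4206·65 + 0.3021·20 = 66.0518
  x_1 = 0.3943·24 + 1.4549·65 + 0.2606·20 = 109.2460
  x_2 = 0.4890·24 + 0.5493·65 + 1.4589·20 = 76.6201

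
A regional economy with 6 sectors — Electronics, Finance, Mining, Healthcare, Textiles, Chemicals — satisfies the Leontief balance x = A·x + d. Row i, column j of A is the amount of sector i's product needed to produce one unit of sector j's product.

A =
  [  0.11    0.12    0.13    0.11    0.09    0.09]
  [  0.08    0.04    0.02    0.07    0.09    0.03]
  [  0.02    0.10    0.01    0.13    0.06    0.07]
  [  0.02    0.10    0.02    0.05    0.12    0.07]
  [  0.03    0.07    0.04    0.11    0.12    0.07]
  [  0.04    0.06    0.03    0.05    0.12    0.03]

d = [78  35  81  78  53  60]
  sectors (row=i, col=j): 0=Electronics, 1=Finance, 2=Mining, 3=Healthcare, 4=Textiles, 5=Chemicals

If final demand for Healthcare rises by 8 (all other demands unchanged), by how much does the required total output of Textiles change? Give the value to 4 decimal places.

1.3630

Form M = I − A:
  [  0.89   -0.12   -0.13   -0.11   -0.09   -0.09]
  [ -0.08    0.96   -0.02   -0.07   -0.09   -0.03]
  [ -0.02   -0.10    0.99   -0.13   -0.06   -0.07]
  [ -0.02   -0.10   -0.02    0.95   -0.12   -0.07]
  [ -0.03   -0.07   -0.04   -0.11    0.88   -0.07]
  [ -0.04   -0.06   -0.03   -0.05   -0.12    0.97]
Leontief inverse L = M⁻¹:
  [  1.1648    0.2097    0.1743    0.2058    0.2019    0.1566]
  [  0.1097    1.0880    0.0469    0.1203    0.1512    0.0668]
  [  0.0496    0.1483    1.0317    0.1784    0.1293    0.1058]
  [  0.0499    0.1457    0.0425    1.1022    0.1876    0.1053]
  [  0.0622    0.1269    0.0660    0.1704    1.1989    0.1133]
  [  0.0666    0.1037    0.0524    0.0993    0.1797    1.0642]
Total output x = L · d:
  x_0 = 1.1648·78 + 0.2097·35 + 0.1743·81 + 0.2058·78 + 0.2019·53 + 0.1566·60 = 148.4533
  x_1 = 0.1097·78 + 1.0880·35 + 0.0469·81 + 0.1203·78 + 0.1512·53 + 0.0668·60 = 71.8419
  x_2 = 0.0496·78 + 0.1483·35 + 1.0317·81 + 0.1784·78 + 0.1293·53 + 0.1058·60 = 119.7474
  x_3 = 0.0499·78 + 0.1457·35 + 0.0425·81 + 1.1022·78 + 0.1876·53 + 0.1053·60 = 114.6677
  x_4 = 0.0622·78 + 0.1269·35 + 0.0660·81 + 0.1704·78 + 1.1989·53 + 0.1133·60 = 98.2720
  x_5 = 0.0666·78 + 0.1037·35 + 0.0524·81 + 0.0993·78 + 0.1797·53 + 1.0642·60 = 94.1929
Δx_4 = L[4,3] · Δd_3 = 0.1704 · 8 = 1.3630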